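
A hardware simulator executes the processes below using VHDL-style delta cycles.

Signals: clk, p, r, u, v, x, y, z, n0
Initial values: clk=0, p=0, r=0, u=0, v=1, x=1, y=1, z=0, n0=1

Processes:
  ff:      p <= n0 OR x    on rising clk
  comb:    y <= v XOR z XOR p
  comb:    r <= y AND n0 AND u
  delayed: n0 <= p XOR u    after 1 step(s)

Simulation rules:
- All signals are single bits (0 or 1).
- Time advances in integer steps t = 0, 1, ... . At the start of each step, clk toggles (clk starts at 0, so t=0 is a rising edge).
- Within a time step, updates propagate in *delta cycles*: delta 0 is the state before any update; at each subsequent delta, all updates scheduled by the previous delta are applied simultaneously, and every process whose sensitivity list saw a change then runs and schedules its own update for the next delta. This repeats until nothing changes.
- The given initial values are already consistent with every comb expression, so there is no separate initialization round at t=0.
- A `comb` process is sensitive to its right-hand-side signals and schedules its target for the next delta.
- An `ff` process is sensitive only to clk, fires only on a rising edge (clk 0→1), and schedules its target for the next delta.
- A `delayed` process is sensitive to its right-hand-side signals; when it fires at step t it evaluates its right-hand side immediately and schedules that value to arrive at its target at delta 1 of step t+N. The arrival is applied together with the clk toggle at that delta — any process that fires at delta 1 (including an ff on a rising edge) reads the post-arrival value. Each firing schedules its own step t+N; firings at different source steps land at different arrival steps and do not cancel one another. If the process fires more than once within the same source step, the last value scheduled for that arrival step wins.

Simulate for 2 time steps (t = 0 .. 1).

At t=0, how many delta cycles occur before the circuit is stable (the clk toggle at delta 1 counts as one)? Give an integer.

3

t0.Δ0 p=0 x=1 r=0 clk=0 y=1 z=0 n0=1 v=1 u=0
t0.Δ1 p=0 x=1 r=0 clk=1 y=1 z=0 n0=1 v=1 u=0
t0.Δ2 p=1 x=1 r=0 clk=1 y=1 z=0 n0=1 v=1 u=0
t0.Δ3 p=1 x=1 r=0 clk=1 y=0 z=0 n0=1 v=1 u=0
t1.Δ0 p=1 x=1 r=0 clk=1 y=0 z=0 n0=1 v=1 u=0
t1.Δ1 p=1 x=1 r=0 clk=0 y=0 z=0 n0=1 v=1 u=0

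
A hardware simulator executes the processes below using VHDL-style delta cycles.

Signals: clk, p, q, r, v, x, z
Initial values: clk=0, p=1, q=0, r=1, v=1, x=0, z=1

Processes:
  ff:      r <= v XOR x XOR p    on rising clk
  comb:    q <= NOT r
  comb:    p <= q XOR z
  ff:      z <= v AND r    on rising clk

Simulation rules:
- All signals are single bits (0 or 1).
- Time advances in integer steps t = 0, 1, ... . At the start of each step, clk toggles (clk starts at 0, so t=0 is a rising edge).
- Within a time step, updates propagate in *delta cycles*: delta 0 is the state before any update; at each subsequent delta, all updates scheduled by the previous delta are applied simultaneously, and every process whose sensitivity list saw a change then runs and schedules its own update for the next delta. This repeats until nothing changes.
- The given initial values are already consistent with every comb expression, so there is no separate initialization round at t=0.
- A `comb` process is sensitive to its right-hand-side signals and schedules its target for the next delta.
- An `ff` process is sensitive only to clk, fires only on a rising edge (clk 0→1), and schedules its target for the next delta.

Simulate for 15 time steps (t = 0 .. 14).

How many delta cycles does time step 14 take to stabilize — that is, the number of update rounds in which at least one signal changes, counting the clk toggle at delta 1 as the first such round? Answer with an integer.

t=0 Δ0: clk=0 z=1 r=1 v=1 q=0 x=0 p=1
  Δ1: clk:0→1
  Δ2: r:1→0
  Δ3: q:0→1
  Δ4: p:1→0
  (4Δ to stable)
t=1 Δ0: clk=1 z=1 r=0 v=1 q=1 x=0 p=0
  Δ1: clk:1→0
  (1Δ to stable)
t=2 Δ0: clk=0 z=1 r=0 v=1 q=1 x=0 p=0
  Δ1: clk:0→1
  Δ2: z:1→0, r:0→1
  Δ3: q:1→0, p:0→1
  Δ4: p:1→0
  (4Δ to stable)
t=3 Δ0: clk=1 z=0 r=1 v=1 q=0 x=0 p=0
  Δ1: clk:1→0
  (1Δ to stable)
t=4 Δ0: clk=0 z=0 r=1 v=1 q=0 x=0 p=0
  Δ1: clk:0→1
  Δ2: z:0→1
  Δ3: p:0→1
  (3Δ to stable)
t=5 Δ0: clk=1 z=1 r=1 v=1 q=0 x=0 p=1
  Δ1: clk:1→0
  (1Δ to stable)
t=6 Δ0: clk=0 z=1 r=1 v=1 q=0 x=0 p=1
  Δ1: clk:0→1
  Δ2: r:1→0
  Δ3: q:0→1
  Δ4: p:1→0
  (4Δ to stable)
t=7 Δ0: clk=1 z=1 r=0 v=1 q=1 x=0 p=0
  Δ1: clk:1→0
  (1Δ to stable)
t=8 Δ0: clk=0 z=1 r=0 v=1 q=1 x=0 p=0
  Δ1: clk:0→1
  Δ2: z:1→0, r:0→1
  Δ3: q:1→0, p:0→1
  Δ4: p:1→0
  (4Δ to stable)
t=9 Δ0: clk=1 z=0 r=1 v=1 q=0 x=0 p=0
  Δ1: clk:1→0
  (1Δ to stable)
t=10 Δ0: clk=0 z=0 r=1 v=1 q=0 x=0 p=0
  Δ1: clk:0→1
  Δ2: z:0→1
  Δ3: p:0→1
  (3Δ to stable)
t=11 Δ0: clk=1 z=1 r=1 v=1 q=0 x=0 p=1
  Δ1: clk:1→0
  (1Δ to stable)
t=12 Δ0: clk=0 z=1 r=1 v=1 q=0 x=0 p=1
  Δ1: clk:0→1
  Δ2: r:1→0
  Δ3: q:0→1
  Δ4: p:1→0
  (4Δ to stable)
t=13 Δ0: clk=1 z=1 r=0 v=1 q=1 x=0 p=0
  Δ1: clk:1→0
  (1Δ to stable)
t=14 Δ0: clk=0 z=1 r=0 v=1 q=1 x=0 p=0
  Δ1: clk:0→1
  Δ2: z:1→0, r:0→1
  Δ3: q:1→0, p:0→1
  Δ4: p:1→0
  (4Δ to stable)

4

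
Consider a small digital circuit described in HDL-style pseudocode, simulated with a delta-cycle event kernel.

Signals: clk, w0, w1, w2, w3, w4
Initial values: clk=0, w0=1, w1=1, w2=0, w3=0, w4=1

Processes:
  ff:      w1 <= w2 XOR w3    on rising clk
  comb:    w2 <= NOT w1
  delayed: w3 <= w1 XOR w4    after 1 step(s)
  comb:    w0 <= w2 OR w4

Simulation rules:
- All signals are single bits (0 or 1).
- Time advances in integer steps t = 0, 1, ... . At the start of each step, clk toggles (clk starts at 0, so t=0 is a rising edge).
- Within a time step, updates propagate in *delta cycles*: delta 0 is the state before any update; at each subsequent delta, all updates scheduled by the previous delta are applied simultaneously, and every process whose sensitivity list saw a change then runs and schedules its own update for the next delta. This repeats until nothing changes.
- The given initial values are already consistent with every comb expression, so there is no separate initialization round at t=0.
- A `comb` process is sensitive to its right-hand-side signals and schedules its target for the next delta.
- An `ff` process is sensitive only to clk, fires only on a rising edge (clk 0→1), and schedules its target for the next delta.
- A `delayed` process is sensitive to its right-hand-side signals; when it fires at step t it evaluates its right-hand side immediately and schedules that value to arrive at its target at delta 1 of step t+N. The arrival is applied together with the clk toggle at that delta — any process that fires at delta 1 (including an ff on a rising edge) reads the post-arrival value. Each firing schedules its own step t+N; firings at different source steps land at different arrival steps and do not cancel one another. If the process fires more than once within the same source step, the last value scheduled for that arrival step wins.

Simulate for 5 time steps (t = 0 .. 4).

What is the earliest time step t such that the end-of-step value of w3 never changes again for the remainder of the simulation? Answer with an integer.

1

t0.Δ0 clk=0 w2=0 w1=1 w3=0 w4=1 w0=1
t0.Δ1 clk=1 w2=0 w1=1 w3=0 w4=1 w0=1
t0.Δ2 clk=1 w2=0 w1=0 w3=0 w4=1 w0=1
t0.Δ3 clk=1 w2=1 w1=0 w3=0 w4=1 w0=1
t1.Δ0 clk=1 w2=1 w1=0 w3=0 w4=1 w0=1
t1.Δ1 clk=0 w2=1 w1=0 w3=1 w4=1 w0=1
t2.Δ0 clk=0 w2=1 w1=0 w3=1 w4=1 w0=1
t2.Δ1 clk=1 w2=1 w1=0 w3=1 w4=1 w0=1
t3.Δ0 clk=1 w2=1 w1=0 w3=1 w4=1 w0=1
t3.Δ1 clk=0 w2=1 w1=0 w3=1 w4=1 w0=1
t4.Δ0 clk=0 w2=1 w1=0 w3=1 w4=1 w0=1
t4.Δ1 clk=1 w2=1 w1=0 w3=1 w4=1 w0=1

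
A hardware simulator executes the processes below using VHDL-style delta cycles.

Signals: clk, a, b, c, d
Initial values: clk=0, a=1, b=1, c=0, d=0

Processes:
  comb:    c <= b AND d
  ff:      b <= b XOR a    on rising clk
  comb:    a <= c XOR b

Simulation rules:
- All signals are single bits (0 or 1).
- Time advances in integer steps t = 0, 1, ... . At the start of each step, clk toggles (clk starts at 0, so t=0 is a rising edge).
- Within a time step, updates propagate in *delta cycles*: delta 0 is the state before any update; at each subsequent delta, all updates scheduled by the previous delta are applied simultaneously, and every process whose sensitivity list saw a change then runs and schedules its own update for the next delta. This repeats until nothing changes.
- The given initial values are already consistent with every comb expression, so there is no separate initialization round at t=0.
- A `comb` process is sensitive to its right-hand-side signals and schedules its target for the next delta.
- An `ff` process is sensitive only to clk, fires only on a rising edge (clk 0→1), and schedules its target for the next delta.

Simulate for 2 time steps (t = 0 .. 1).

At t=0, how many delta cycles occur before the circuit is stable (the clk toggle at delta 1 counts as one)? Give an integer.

3

t=0 Δ0: clk=0 a=1 d=0 c=0 b=1
  Δ1: clk:0→1
  Δ2: b:1→0
  Δ3: a:1→0
  (3Δ to stable)
t=1 Δ0: clk=1 a=0 d=0 c=0 b=0
  Δ1: clk:1→0
  (1Δ to stable)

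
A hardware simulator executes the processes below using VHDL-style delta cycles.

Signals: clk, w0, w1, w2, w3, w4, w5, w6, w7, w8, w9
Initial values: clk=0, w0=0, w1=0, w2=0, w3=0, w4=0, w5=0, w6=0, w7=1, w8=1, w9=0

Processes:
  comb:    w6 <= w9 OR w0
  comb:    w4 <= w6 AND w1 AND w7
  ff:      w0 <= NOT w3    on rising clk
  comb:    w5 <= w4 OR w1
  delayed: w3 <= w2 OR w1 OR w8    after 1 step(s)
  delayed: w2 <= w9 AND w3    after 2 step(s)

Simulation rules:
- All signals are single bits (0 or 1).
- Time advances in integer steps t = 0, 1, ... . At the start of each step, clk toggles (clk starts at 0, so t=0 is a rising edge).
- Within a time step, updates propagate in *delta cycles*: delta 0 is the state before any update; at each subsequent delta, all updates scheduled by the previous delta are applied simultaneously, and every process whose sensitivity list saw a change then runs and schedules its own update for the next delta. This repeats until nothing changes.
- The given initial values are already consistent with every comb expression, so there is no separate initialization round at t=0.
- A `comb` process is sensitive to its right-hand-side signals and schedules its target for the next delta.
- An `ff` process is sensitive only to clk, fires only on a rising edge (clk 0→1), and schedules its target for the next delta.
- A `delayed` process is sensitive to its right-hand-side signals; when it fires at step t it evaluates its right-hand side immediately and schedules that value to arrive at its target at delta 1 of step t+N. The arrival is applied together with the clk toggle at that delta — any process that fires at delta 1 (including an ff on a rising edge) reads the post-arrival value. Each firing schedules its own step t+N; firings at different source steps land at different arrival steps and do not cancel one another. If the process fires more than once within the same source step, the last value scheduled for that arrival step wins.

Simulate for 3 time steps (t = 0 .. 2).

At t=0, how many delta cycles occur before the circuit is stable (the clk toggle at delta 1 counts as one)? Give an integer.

t0.Δ0 w3=0 w2=0 w6=0 w4=0 w7=1 w9=0 clk=0 w5=0 w1=0 w0=0 w8=1
t0.Δ1 w3=0 w2=0 w6=0 w4=0 w7=1 w9=0 clk=1 w5=0 w1=0 w0=0 w8=1
t0.Δ2 w3=0 w2=0 w6=0 w4=0 w7=1 w9=0 clk=1 w5=0 w1=0 w0=1 w8=1
t0.Δ3 w3=0 w2=0 w6=1 w4=0 w7=1 w9=0 clk=1 w5=0 w1=0 w0=1 w8=1
t1.Δ0 w3=0 w2=0 w6=1 w4=0 w7=1 w9=0 clk=1 w5=0 w1=0 w0=1 w8=1
t1.Δ1 w3=0 w2=0 w6=1 w4=0 w7=1 w9=0 clk=0 w5=0 w1=0 w0=1 w8=1
t2.Δ0 w3=0 w2=0 w6=1 w4=0 w7=1 w9=0 clk=0 w5=0 w1=0 w0=1 w8=1
t2.Δ1 w3=0 w2=0 w6=1 w4=0 w7=1 w9=0 clk=1 w5=0 w1=0 w0=1 w8=1

3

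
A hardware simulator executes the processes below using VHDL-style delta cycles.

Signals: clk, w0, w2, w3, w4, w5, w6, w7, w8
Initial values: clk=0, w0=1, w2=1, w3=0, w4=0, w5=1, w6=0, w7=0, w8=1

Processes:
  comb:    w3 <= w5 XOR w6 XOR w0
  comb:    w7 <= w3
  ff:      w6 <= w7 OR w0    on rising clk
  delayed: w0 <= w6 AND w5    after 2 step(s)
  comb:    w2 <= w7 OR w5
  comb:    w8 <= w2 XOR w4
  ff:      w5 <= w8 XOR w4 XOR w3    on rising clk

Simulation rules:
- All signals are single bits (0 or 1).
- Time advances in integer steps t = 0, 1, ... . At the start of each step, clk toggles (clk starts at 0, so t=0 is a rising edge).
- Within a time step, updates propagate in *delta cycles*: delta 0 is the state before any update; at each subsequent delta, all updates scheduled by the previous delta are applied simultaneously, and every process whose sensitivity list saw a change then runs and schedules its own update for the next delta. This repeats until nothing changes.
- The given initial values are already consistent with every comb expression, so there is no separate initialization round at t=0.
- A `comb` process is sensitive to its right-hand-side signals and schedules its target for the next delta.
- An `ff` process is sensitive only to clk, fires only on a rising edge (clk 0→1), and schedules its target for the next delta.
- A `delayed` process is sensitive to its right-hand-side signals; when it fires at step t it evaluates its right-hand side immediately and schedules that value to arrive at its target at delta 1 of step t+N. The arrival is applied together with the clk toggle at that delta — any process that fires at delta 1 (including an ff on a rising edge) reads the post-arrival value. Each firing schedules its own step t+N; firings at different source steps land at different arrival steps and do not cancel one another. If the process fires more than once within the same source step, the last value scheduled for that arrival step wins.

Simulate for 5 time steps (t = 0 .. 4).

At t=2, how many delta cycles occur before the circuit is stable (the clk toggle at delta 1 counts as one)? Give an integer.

6

t0.Δ0 w5=1 w2=1 w6=0 w8=1 w4=0 w0=1 w7=0 w3=0 clk=0
t0.Δ1 w5=1 w2=1 w6=0 w8=1 w4=0 w0=1 w7=0 w3=0 clk=1
t0.Δ2 w5=1 w2=1 w6=1 w8=1 w4=0 w0=1 w7=0 w3=0 clk=1
t0.Δ3 w5=1 w2=1 w6=1 w8=1 w4=0 w0=1 w7=0 w3=1 clk=1
t0.Δ4 w5=1 w2=1 w6=1 w8=1 w4=0 w0=1 w7=1 w3=1 clk=1
t1.Δ0 w5=1 w2=1 w6=1 w8=1 w4=0 w0=1 w7=1 w3=1 clk=1
t1.Δ1 w5=1 w2=1 w6=1 w8=1 w4=0 w0=1 w7=1 w3=1 clk=0
t2.Δ0 w5=1 w2=1 w6=1 w8=1 w4=0 w0=1 w7=1 w3=1 clk=0
t2.Δ1 w5=1 w2=1 w6=1 w8=1 w4=0 w0=1 w7=1 w3=1 clk=1
t2.Δ2 w5=0 w2=1 w6=1 w8=1 w4=0 w0=1 w7=1 w3=1 clk=1
t2.Δ3 w5=0 w2=1 w6=1 w8=1 w4=0 w0=1 w7=1 w3=0 clk=1
t2.Δ4 w5=0 w2=1 w6=1 w8=1 w4=0 w0=1 w7=0 w3=0 clk=1
t2.Δ5 w5=0 w2=0 w6=1 w8=1 w4=0 w0=1 w7=0 w3=0 clk=1
t2.Δ6 w5=0 w2=0 w6=1 w8=0 w4=0 w0=1 w7=0 w3=0 clk=1
t3.Δ0 w5=0 w2=0 w6=1 w8=0 w4=0 w0=1 w7=0 w3=0 clk=1
t3.Δ1 w5=0 w2=0 w6=1 w8=0 w4=0 w0=1 w7=0 w3=0 clk=0
t4.Δ0 w5=0 w2=0 w6=1 w8=0 w4=0 w0=1 w7=0 w3=0 clk=0
t4.Δ1 w5=0 w2=0 w6=1 w8=0 w4=0 w0=0 w7=0 w3=0 clk=1
t4.Δ2 w5=0 w2=0 w6=0 w8=0 w4=0 w0=0 w7=0 w3=1 clk=1
t4.Δ3 w5=0 w2=0 w6=0 w8=0 w4=0 w0=0 w7=1 w3=0 clk=1
t4.Δ4 w5=0 w2=1 w6=0 w8=0 w4=0 w0=0 w7=0 w3=0 clk=1
t4.Δ5 w5=0 w2=0 w6=0 w8=1 w4=0 w0=0 w7=0 w3=0 clk=1
t4.Δ6 w5=0 w2=0 w6=0 w8=0 w4=0 w0=0 w7=0 w3=0 clk=1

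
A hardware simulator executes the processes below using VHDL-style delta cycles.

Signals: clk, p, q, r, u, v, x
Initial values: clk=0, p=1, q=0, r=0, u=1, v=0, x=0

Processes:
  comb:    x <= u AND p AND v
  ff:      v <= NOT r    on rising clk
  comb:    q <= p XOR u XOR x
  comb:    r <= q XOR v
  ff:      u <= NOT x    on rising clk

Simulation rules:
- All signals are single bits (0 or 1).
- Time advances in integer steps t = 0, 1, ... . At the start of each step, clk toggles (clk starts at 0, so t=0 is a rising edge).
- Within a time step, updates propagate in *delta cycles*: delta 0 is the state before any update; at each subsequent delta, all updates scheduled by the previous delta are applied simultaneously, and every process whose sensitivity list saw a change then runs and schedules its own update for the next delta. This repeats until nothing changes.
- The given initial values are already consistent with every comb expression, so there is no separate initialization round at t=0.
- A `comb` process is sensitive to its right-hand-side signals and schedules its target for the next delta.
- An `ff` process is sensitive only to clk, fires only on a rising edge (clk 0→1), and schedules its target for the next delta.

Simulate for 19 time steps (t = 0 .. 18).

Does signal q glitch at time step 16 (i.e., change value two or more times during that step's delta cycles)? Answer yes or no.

t=0 Δ0: x=0 u=1 q=0 p=1 clk=0 r=0 v=0
  Δ1: clk:0→1
  Δ2: v:0→1
  Δ3: x:0→1, r:0→1
  Δ4: q:0→1
  Δ5: r:1→0
  (5Δ to stable)
t=1 Δ0: x=1 u=1 q=1 p=1 clk=1 r=0 v=1
  Δ1: clk:1→0
  (1Δ to stable)
t=2 Δ0: x=1 u=1 q=1 p=1 clk=0 r=0 v=1
  Δ1: clk:0→1
  Δ2: u:1→0
  Δ3: x:1→0, q:1→0
  Δ4: q:0→1, r:0→1
  Δ5: r:1→0
  (5Δ to stable)
t=3 Δ0: x=0 u=0 q=1 p=1 clk=1 r=0 v=1
  Δ1: clk:1→0
  (1Δ to stable)
t=4 Δ0: x=0 u=0 q=1 p=1 clk=0 r=0 v=1
  Δ1: clk:0→1
  Δ2: u:0→1
  Δ3: x:0→1, q:1→0
  Δ4: q:0→1, r:0→1
  Δ5: r:1→0
  (5Δ to stable)
t=5 Δ0: x=1 u=1 q=1 p=1 clk=1 r=0 v=1
  Δ1: clk:1→0
  (1Δ to stable)
t=6 Δ0: x=1 u=1 q=1 p=1 clk=0 r=0 v=1
  Δ1: clk:0→1
  Δ2: u:1→0
  Δ3: x:1→0, q:1→0
  Δ4: q:0→1, r:0→1
  Δ5: r:1→0
  (5Δ to stable)
t=7 Δ0: x=0 u=0 q=1 p=1 clk=1 r=0 v=1
  Δ1: clk:1→0
  (1Δ to stable)
t=8 Δ0: x=0 u=0 q=1 p=1 clk=0 r=0 v=1
  Δ1: clk:0→1
  Δ2: u:0→1
  Δ3: x:0→1, q:1→0
  Δ4: q:0→1, r:0→1
  Δ5: r:1→0
  (5Δ to stable)
t=9 Δ0: x=1 u=1 q=1 p=1 clk=1 r=0 v=1
  Δ1: clk:1→0
  (1Δ to stable)
t=10 Δ0: x=1 u=1 q=1 p=1 clk=0 r=0 v=1
  Δ1: clk:0→1
  Δ2: u:1→0
  Δ3: x:1→0, q:1→0
  Δ4: q:0→1, r:0→1
  Δ5: r:1→0
  (5Δ to stable)
t=11 Δ0: x=0 u=0 q=1 p=1 clk=1 r=0 v=1
  Δ1: clk:1→0
  (1Δ to stable)
t=12 Δ0: x=0 u=0 q=1 p=1 clk=0 r=0 v=1
  Δ1: clk:0→1
  Δ2: u:0→1
  Δ3: x:0→1, q:1→0
  Δ4: q:0→1, r:0→1
  Δ5: r:1→0
  (5Δ to stable)
t=13 Δ0: x=1 u=1 q=1 p=1 clk=1 r=0 v=1
  Δ1: clk:1→0
  (1Δ to stable)
t=14 Δ0: x=1 u=1 q=1 p=1 clk=0 r=0 v=1
  Δ1: clk:0→1
  Δ2: u:1→0
  Δ3: x:1→0, q:1→0
  Δ4: q:0→1, r:0→1
  Δ5: r:1→0
  (5Δ to stable)
t=15 Δ0: x=0 u=0 q=1 p=1 clk=1 r=0 v=1
  Δ1: clk:1→0
  (1Δ to stable)
t=16 Δ0: x=0 u=0 q=1 p=1 clk=0 r=0 v=1
  Δ1: clk:0→1
  Δ2: u:0→1
  Δ3: x:0→1, q:1→0
  Δ4: q:0→1, r:0→1
  Δ5: r:1→0
  (5Δ to stable)
t=17 Δ0: x=1 u=1 q=1 p=1 clk=1 r=0 v=1
  Δ1: clk:1→0
  (1Δ to stable)
t=18 Δ0: x=1 u=1 q=1 p=1 clk=0 r=0 v=1
  Δ1: clk:0→1
  Δ2: u:1→0
  Δ3: x:1→0, q:1→0
  Δ4: q:0→1, r:0→1
  Δ5: r:1→0
  (5Δ to stable)

yes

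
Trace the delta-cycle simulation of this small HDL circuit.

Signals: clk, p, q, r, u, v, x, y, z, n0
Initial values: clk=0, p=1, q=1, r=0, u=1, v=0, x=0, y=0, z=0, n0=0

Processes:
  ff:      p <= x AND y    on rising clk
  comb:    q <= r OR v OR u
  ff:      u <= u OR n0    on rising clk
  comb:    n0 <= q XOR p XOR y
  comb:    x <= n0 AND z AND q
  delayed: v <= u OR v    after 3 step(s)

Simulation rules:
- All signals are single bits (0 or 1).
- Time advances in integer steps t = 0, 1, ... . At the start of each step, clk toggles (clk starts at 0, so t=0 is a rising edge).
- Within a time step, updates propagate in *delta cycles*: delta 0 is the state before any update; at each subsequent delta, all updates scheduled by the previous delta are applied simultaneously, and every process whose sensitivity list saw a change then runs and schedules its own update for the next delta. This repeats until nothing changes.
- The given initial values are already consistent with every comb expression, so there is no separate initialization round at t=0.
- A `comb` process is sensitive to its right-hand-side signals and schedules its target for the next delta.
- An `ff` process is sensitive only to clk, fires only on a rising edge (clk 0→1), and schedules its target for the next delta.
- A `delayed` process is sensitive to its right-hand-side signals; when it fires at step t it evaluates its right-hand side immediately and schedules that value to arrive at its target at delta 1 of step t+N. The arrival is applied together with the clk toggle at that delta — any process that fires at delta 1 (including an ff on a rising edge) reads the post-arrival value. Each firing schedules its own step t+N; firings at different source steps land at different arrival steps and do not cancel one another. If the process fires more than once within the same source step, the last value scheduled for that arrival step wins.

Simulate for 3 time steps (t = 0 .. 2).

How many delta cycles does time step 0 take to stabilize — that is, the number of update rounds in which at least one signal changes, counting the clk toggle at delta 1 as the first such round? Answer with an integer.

3

t=0 Δ0: q=1 u=1 r=0 x=0 p=1 v=0 y=0 clk=0 n0=0 z=0
  Δ1: clk:0→1
  Δ2: p:1→0
  Δ3: n0:0→1
  (3Δ to stable)
t=1 Δ0: q=1 u=1 r=0 x=0 p=0 v=0 y=0 clk=1 n0=1 z=0
  Δ1: clk:1→0
  (1Δ to stable)
t=2 Δ0: q=1 u=1 r=0 x=0 p=0 v=0 y=0 clk=0 n0=1 z=0
  Δ1: clk:0→1
  (1Δ to stable)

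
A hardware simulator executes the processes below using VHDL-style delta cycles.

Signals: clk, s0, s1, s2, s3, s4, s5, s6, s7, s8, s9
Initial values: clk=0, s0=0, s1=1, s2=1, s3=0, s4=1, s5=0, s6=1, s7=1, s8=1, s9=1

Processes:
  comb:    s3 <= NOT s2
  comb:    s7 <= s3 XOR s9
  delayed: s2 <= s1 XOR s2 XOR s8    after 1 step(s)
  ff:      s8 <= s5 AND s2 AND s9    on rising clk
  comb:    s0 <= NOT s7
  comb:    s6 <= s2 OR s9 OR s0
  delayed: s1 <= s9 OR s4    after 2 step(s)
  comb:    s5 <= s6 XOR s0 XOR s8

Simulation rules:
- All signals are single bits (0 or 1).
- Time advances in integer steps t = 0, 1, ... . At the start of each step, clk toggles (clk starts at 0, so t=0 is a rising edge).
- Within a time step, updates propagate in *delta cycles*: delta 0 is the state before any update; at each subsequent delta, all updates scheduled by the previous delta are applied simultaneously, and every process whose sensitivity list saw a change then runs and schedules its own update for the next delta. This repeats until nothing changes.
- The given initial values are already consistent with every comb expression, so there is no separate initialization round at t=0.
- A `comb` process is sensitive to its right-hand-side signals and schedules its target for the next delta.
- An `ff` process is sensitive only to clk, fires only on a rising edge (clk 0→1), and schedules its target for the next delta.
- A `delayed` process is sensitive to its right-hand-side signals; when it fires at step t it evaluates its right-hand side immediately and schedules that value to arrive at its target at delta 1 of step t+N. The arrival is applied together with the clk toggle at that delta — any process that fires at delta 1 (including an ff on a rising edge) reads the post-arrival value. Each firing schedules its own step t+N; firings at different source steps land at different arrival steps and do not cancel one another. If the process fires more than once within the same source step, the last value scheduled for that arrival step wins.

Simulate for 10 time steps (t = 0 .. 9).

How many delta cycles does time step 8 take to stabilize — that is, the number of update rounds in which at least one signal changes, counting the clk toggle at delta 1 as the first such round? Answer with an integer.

5

t0.Δ0 s6=1 s0=0 s7=1 s1=1 s9=1 s5=0 s3=0 s8=1 clk=0 s4=1 s2=1
t0.Δ1 s6=1 s0=0 s7=1 s1=1 s9=1 s5=0 s3=0 s8=1 clk=1 s4=1 s2=1
t0.Δ2 s6=1 s0=0 s7=1 s1=1 s9=1 s5=0 s3=0 s8=0 clk=1 s4=1 s2=1
t0.Δ3 s6=1 s0=0 s7=1 s1=1 s9=1 s5=1 s3=0 s8=0 clk=1 s4=1 s2=1
t1.Δ0 s6=1 s0=0 s7=1 s1=1 s9=1 s5=1 s3=0 s8=0 clk=1 s4=1 s2=1
t1.Δ1 s6=1 s0=0 s7=1 s1=1 s9=1 s5=1 s3=0 s8=0 clk=0 s4=1 s2=0
t1.Δ2 s6=1 s0=0 s7=1 s1=1 s9=1 s5=1 s3=1 s8=0 clk=0 s4=1 s2=0
t1.Δ3 s6=1 s0=0 s7=0 s1=1 s9=1 s5=1 s3=1 s8=0 clk=0 s4=1 s2=0
t1.Δ4 s6=1 s0=1 s7=0 s1=1 s9=1 s5=1 s3=1 s8=0 clk=0 s4=1 s2=0
t1.Δ5 s6=1 s0=1 s7=0 s1=1 s9=1 s5=0 s3=1 s8=0 clk=0 s4=1 s2=0
t2.Δ0 s6=1 s0=1 s7=0 s1=1 s9=1 s5=0 s3=1 s8=0 clk=0 s4=1 s2=0
t2.Δ1 s6=1 s0=1 s7=0 s1=1 s9=1 s5=0 s3=1 s8=0 clk=1 s4=1 s2=1
t2.Δ2 s6=1 s0=1 s7=0 s1=1 s9=1 s5=0 s3=0 s8=0 clk=1 s4=1 s2=1
t2.Δ3 s6=1 s0=1 s7=1 s1=1 s9=1 s5=0 s3=0 s8=0 clk=1 s4=1 s2=1
t2.Δ4 s6=1 s0=0 s7=1 s1=1 s9=1 s5=0 s3=0 s8=0 clk=1 s4=1 s2=1
t2.Δ5 s6=1 s0=0 s7=1 s1=1 s9=1 s5=1 s3=0 s8=0 clk=1 s4=1 s2=1
t3.Δ0 s6=1 s0=0 s7=1 s1=1 s9=1 s5=1 s3=0 s8=0 clk=1 s4=1 s2=1
t3.Δ1 s6=1 s0=0 s7=1 s1=1 s9=1 s5=1 s3=0 s8=0 clk=0 s4=1 s2=0
t3.Δ2 s6=1 s0=0 s7=1 s1=1 s9=1 s5=1 s3=1 s8=0 clk=0 s4=1 s2=0
t3.Δ3 s6=1 s0=0 s7=0 s1=1 s9=1 s5=1 s3=1 s8=0 clk=0 s4=1 s2=0
t3.Δ4 s6=1 s0=1 s7=0 s1=1 s9=1 s5=1 s3=1 s8=0 clk=0 s4=1 s2=0
t3.Δ5 s6=1 s0=1 s7=0 s1=1 s9=1 s5=0 s3=1 s8=0 clk=0 s4=1 s2=0
t4.Δ0 s6=1 s0=1 s7=0 s1=1 s9=1 s5=0 s3=1 s8=0 clk=0 s4=1 s2=0
t4.Δ1 s6=1 s0=1 s7=0 s1=1 s9=1 s5=0 s3=1 s8=0 clk=1 s4=1 s2=1
t4.Δ2 s6=1 s0=1 s7=0 s1=1 s9=1 s5=0 s3=0 s8=0 clk=1 s4=1 s2=1
t4.Δ3 s6=1 s0=1 s7=1 s1=1 s9=1 s5=0 s3=0 s8=0 clk=1 s4=1 s2=1
t4.Δ4 s6=1 s0=0 s7=1 s1=1 s9=1 s5=0 s3=0 s8=0 clk=1 s4=1 s2=1
t4.Δ5 s6=1 s0=0 s7=1 s1=1 s9=1 s5=1 s3=0 s8=0 clk=1 s4=1 s2=1
t5.Δ0 s6=1 s0=0 s7=1 s1=1 s9=1 s5=1 s3=0 s8=0 clk=1 s4=1 s2=1
t5.Δ1 s6=1 s0=0 s7=1 s1=1 s9=1 s5=1 s3=0 s8=0 clk=0 s4=1 s2=0
t5.Δ2 s6=1 s0=0 s7=1 s1=1 s9=1 s5=1 s3=1 s8=0 clk=0 s4=1 s2=0
t5.Δ3 s6=1 s0=0 s7=0 s1=1 s9=1 s5=1 s3=1 s8=0 clk=0 s4=1 s2=0
t5.Δ4 s6=1 s0=1 s7=0 s1=1 s9=1 s5=1 s3=1 s8=0 clk=0 s4=1 s2=0
t5.Δ5 s6=1 s0=1 s7=0 s1=1 s9=1 s5=0 s3=1 s8=0 clk=0 s4=1 s2=0
t6.Δ0 s6=1 s0=1 s7=0 s1=1 s9=1 s5=0 s3=1 s8=0 clk=0 s4=1 s2=0
t6.Δ1 s6=1 s0=1 s7=0 s1=1 s9=1 s5=0 s3=1 s8=0 clk=1 s4=1 s2=1
t6.Δ2 s6=1 s0=1 s7=0 s1=1 s9=1 s5=0 s3=0 s8=0 clk=1 s4=1 s2=1
t6.Δ3 s6=1 s0=1 s7=1 s1=1 s9=1 s5=0 s3=0 s8=0 clk=1 s4=1 s2=1
t6.Δ4 s6=1 s0=0 s7=1 s1=1 s9=1 s5=0 s3=0 s8=0 clk=1 s4=1 s2=1
t6.Δ5 s6=1 s0=0 s7=1 s1=1 s9=1 s5=1 s3=0 s8=0 clk=1 s4=1 s2=1
t7.Δ0 s6=1 s0=0 s7=1 s1=1 s9=1 s5=1 s3=0 s8=0 clk=1 s4=1 s2=1
t7.Δ1 s6=1 s0=0 s7=1 s1=1 s9=1 s5=1 s3=0 s8=0 clk=0 s4=1 s2=0
t7.Δ2 s6=1 s0=0 s7=1 s1=1 s9=1 s5=1 s3=1 s8=0 clk=0 s4=1 s2=0
t7.Δ3 s6=1 s0=0 s7=0 s1=1 s9=1 s5=1 s3=1 s8=0 clk=0 s4=1 s2=0
t7.Δ4 s6=1 s0=1 s7=0 s1=1 s9=1 s5=1 s3=1 s8=0 clk=0 s4=1 s2=0
t7.Δ5 s6=1 s0=1 s7=0 s1=1 s9=1 s5=0 s3=1 s8=0 clk=0 s4=1 s2=0
t8.Δ0 s6=1 s0=1 s7=0 s1=1 s9=1 s5=0 s3=1 s8=0 clk=0 s4=1 s2=0
t8.Δ1 s6=1 s0=1 s7=0 s1=1 s9=1 s5=0 s3=1 s8=0 clk=1 s4=1 s2=1
t8.Δ2 s6=1 s0=1 s7=0 s1=1 s9=1 s5=0 s3=0 s8=0 clk=1 s4=1 s2=1
t8.Δ3 s6=1 s0=1 s7=1 s1=1 s9=1 s5=0 s3=0 s8=0 clk=1 s4=1 s2=1
t8.Δ4 s6=1 s0=0 s7=1 s1=1 s9=1 s5=0 s3=0 s8=0 clk=1 s4=1 s2=1
t8.Δ5 s6=1 s0=0 s7=1 s1=1 s9=1 s5=1 s3=0 s8=0 clk=1 s4=1 s2=1
t9.Δ0 s6=1 s0=0 s7=1 s1=1 s9=1 s5=1 s3=0 s8=0 clk=1 s4=1 s2=1
t9.Δ1 s6=1 s0=0 s7=1 s1=1 s9=1 s5=1 s3=0 s8=0 clk=0 s4=1 s2=0
t9.Δ2 s6=1 s0=0 s7=1 s1=1 s9=1 s5=1 s3=1 s8=0 clk=0 s4=1 s2=0
t9.Δ3 s6=1 s0=0 s7=0 s1=1 s9=1 s5=1 s3=1 s8=0 clk=0 s4=1 s2=0
t9.Δ4 s6=1 s0=1 s7=0 s1=1 s9=1 s5=1 s3=1 s8=0 clk=0 s4=1 s2=0
t9.Δ5 s6=1 s0=1 s7=0 s1=1 s9=1 s5=0 s3=1 s8=0 clk=0 s4=1 s2=0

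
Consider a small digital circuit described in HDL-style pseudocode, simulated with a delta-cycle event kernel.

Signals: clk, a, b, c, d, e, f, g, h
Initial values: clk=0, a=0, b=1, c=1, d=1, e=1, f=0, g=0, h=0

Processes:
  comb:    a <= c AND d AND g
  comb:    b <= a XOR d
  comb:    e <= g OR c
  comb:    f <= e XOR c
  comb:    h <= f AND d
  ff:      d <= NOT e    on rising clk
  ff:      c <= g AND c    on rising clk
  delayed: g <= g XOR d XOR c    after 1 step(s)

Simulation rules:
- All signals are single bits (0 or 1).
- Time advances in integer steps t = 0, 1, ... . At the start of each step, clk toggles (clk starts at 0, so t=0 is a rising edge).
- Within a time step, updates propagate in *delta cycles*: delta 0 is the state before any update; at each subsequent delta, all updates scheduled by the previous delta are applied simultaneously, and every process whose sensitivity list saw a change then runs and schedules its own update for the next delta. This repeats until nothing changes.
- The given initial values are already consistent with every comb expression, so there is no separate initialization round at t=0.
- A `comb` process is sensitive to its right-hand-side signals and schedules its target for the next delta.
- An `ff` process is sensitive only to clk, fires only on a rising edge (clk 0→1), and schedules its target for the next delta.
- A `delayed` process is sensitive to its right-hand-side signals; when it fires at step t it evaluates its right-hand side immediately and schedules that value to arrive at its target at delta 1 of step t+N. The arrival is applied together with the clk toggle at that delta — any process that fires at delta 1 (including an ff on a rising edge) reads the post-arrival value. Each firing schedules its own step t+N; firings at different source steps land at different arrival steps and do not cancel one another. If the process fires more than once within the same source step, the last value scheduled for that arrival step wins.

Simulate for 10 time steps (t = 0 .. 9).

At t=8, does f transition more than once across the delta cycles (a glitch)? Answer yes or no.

[bits: clk,h,g,d,e,c,f,a,b]
t=0: Δ0=000111001 Δ1=100111001 Δ2=100010001 Δ3=100000100 Δ4=100000000 | 4Δ
t=1: Δ0=100000000 Δ1=000000000 | 1Δ
t=2: Δ0=000000000 Δ1=100000000 Δ2=100100000 Δ3=100100001 | 3Δ
t=3: Δ0=100100001 Δ1=001100001 Δ2=001110001 Δ3=001110101 Δ4=011110101 | 4Δ
t=4: Δ0=011110101 Δ1=110110101 Δ2=110000101 Δ3=100000000 | 3Δ
t=5: Δ0=100000000 Δ1=000000000 | 1Δ
t=6: Δ0=000000000 Δ1=100000000 Δ2=100100000 Δ3=100100001 | 3Δ
t=7: Δ0=100100001 Δ1=001100001 Δ2=001110001 Δ3=001110101 Δ4=011110101 | 4Δ
t=8: Δ0=011110101 Δ1=110110101 Δ2=110000101 Δ3=100000000 | 3Δ
t=9: Δ0=100000000 Δ1=000000000 | 1Δ

no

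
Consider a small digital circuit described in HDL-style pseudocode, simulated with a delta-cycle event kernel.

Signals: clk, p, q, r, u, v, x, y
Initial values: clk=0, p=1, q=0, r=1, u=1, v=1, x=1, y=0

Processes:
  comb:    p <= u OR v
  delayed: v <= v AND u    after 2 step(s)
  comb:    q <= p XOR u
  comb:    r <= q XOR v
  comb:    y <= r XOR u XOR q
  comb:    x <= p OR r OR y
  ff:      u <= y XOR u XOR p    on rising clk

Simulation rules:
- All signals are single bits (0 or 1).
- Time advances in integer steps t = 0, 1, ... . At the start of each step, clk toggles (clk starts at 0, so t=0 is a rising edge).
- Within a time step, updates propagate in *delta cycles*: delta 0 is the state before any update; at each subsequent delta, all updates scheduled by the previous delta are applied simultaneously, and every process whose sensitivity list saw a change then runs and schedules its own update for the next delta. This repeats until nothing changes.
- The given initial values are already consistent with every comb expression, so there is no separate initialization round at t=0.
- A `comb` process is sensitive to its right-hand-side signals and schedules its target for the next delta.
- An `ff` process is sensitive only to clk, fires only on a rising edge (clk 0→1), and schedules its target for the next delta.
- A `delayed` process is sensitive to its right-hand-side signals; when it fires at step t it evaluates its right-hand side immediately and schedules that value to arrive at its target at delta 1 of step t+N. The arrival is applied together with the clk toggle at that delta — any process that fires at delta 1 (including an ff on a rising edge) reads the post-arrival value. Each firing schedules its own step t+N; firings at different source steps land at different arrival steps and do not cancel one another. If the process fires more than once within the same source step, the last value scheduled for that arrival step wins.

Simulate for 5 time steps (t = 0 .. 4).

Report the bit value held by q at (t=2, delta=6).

0

t=0 Δ0: x=1 y=0 clk=0 u=1 r=1 v=1 p=1 q=0
  Δ1: clk:0→1
  Δ2: u:1→0
  Δ3: y:0→1, q:0→1
  Δ4: y:1→0, r:1→0
  Δ5: y:0→1
  (5Δ to stable)
t=1 Δ0: x=1 y=1 clk=1 u=0 r=0 v=1 p=1 q=1
  Δ1: clk:1→0
  (1Δ to stable)
t=2 Δ0: x=1 y=1 clk=0 u=0 r=0 v=1 p=1 q=1
  Δ1: clk:0→1, v:1→0
  Δ2: r:0→1, p:1→0
  Δ3: y:1→0, q:1→0
  Δ4: y:0→1, r:1→0
  Δ5: y:1→0
  Δ6: x:1→0
  (6Δ to stable)
t=3 Δ0: x=0 y=0 clk=1 u=0 r=0 v=0 p=0 q=0
  Δ1: clk:1→0
  (1Δ to stable)
t=4 Δ0: x=0 y=0 clk=0 u=0 r=0 v=0 p=0 q=0
  Δ1: clk:0→1
  (1Δ to stable)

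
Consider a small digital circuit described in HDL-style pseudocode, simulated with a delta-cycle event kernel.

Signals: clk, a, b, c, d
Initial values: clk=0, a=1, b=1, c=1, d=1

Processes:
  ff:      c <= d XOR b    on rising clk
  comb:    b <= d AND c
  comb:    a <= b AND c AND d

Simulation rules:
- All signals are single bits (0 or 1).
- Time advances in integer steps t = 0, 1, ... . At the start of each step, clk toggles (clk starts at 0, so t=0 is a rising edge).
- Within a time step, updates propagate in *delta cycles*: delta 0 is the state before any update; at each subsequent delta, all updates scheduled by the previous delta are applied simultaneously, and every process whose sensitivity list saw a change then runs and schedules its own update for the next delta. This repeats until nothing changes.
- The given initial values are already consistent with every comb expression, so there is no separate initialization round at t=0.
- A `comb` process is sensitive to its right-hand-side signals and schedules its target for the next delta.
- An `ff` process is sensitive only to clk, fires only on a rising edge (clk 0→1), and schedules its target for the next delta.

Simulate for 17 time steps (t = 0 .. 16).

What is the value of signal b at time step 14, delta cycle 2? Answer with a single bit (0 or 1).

0

t=0 Δ0: clk=0 c=1 a=1 b=1 d=1
  Δ1: clk:0→1
  Δ2: c:1→0
  Δ3: a:1→0, b:1→0
  (3Δ to stable)
t=1 Δ0: clk=1 c=0 a=0 b=0 d=1
  Δ1: clk:1→0
  (1Δ to stable)
t=2 Δ0: clk=0 c=0 a=0 b=0 d=1
  Δ1: clk:0→1
  Δ2: c:0→1
  Δ3: b:0→1
  Δ4: a:0→1
  (4Δ to stable)
t=3 Δ0: clk=1 c=1 a=1 b=1 d=1
  Δ1: clk:1→0
  (1Δ to stable)
t=4 Δ0: clk=0 c=1 a=1 b=1 d=1
  Δ1: clk:0→1
  Δ2: c:1→0
  Δ3: a:1→0, b:1→0
  (3Δ to stable)
t=5 Δ0: clk=1 c=0 a=0 b=0 d=1
  Δ1: clk:1→0
  (1Δ to stable)
t=6 Δ0: clk=0 c=0 a=0 b=0 d=1
  Δ1: clk:0→1
  Δ2: c:0→1
  Δ3: b:0→1
  Δ4: a:0→1
  (4Δ to stable)
t=7 Δ0: clk=1 c=1 a=1 b=1 d=1
  Δ1: clk:1→0
  (1Δ to stable)
t=8 Δ0: clk=0 c=1 a=1 b=1 d=1
  Δ1: clk:0→1
  Δ2: c:1→0
  Δ3: a:1→0, b:1→0
  (3Δ to stable)
t=9 Δ0: clk=1 c=0 a=0 b=0 d=1
  Δ1: clk:1→0
  (1Δ to stable)
t=10 Δ0: clk=0 c=0 a=0 b=0 d=1
  Δ1: clk:0→1
  Δ2: c:0→1
  Δ3: b:0→1
  Δ4: a:0→1
  (4Δ to stable)
t=11 Δ0: clk=1 c=1 a=1 b=1 d=1
  Δ1: clk:1→0
  (1Δ to stable)
t=12 Δ0: clk=0 c=1 a=1 b=1 d=1
  Δ1: clk:0→1
  Δ2: c:1→0
  Δ3: a:1→0, b:1→0
  (3Δ to stable)
t=13 Δ0: clk=1 c=0 a=0 b=0 d=1
  Δ1: clk:1→0
  (1Δ to stable)
t=14 Δ0: clk=0 c=0 a=0 b=0 d=1
  Δ1: clk:0→1
  Δ2: c:0→1
  Δ3: b:0→1
  Δ4: a:0→1
  (4Δ to stable)
t=15 Δ0: clk=1 c=1 a=1 b=1 d=1
  Δ1: clk:1→0
  (1Δ to stable)
t=16 Δ0: clk=0 c=1 a=1 b=1 d=1
  Δ1: clk:0→1
  Δ2: c:1→0
  Δ3: a:1→0, b:1→0
  (3Δ to stable)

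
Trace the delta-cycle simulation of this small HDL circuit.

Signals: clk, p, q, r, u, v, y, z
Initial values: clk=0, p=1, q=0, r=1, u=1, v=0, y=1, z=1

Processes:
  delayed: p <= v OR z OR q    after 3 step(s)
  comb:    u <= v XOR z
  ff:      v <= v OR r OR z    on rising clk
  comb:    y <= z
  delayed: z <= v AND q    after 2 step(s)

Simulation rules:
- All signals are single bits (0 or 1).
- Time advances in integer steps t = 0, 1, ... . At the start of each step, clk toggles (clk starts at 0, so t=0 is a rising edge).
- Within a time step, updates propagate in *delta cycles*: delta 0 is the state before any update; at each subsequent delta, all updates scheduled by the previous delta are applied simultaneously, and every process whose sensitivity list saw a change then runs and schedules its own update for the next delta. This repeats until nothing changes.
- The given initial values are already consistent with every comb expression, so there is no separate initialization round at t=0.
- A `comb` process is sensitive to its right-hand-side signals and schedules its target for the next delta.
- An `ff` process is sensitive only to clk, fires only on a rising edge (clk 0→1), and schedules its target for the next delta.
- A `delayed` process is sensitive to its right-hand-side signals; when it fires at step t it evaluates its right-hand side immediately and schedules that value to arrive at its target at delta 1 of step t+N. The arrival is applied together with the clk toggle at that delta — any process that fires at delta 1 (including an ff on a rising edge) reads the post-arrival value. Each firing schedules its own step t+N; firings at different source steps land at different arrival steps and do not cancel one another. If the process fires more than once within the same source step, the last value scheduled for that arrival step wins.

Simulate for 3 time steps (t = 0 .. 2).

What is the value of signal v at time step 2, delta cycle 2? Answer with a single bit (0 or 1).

1

t0.Δ0 u=1 z=1 r=1 p=1 y=1 v=0 clk=0 q=0
t0.Δ1 u=1 z=1 r=1 p=1 y=1 v=0 clk=1 q=0
t0.Δ2 u=1 z=1 r=1 p=1 y=1 v=1 clk=1 q=0
t0.Δ3 u=0 z=1 r=1 p=1 y=1 v=1 clk=1 q=0
t1.Δ0 u=0 z=1 r=1 p=1 y=1 v=1 clk=1 q=0
t1.Δ1 u=0 z=1 r=1 p=1 y=1 v=1 clk=0 q=0
t2.Δ0 u=0 z=1 r=1 p=1 y=1 v=1 clk=0 q=0
t2.Δ1 u=0 z=0 r=1 p=1 y=1 v=1 clk=1 q=0
t2.Δ2 u=1 z=0 r=1 p=1 y=0 v=1 clk=1 q=0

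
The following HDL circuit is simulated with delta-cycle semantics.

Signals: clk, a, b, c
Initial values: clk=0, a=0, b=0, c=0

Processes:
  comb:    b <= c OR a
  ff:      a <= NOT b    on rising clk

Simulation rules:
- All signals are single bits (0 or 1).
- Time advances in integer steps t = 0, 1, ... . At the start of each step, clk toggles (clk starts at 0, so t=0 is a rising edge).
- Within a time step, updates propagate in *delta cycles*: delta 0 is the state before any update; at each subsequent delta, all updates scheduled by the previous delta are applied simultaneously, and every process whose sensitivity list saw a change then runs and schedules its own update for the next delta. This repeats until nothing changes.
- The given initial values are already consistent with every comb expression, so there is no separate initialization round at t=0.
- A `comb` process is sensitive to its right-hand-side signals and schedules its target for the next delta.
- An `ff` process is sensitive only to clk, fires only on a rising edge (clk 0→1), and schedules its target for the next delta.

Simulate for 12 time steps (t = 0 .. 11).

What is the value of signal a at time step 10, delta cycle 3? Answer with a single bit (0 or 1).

[bits: b,clk,a,c]
t=0: Δ0=0000 Δ1=0100 Δ2=0110 Δ3=1110 | 3Δ
t=1: Δ0=1110 Δ1=1010 | 1Δ
t=2: Δ0=1010 Δ1=1110 Δ2=1100 Δ3=0100 | 3Δ
t=3: Δ0=0100 Δ1=0000 | 1Δ
t=4: Δ0=0000 Δ1=0100 Δ2=0110 Δ3=1110 | 3Δ
t=5: Δ0=1110 Δ1=1010 | 1Δ
t=6: Δ0=1010 Δ1=1110 Δ2=1100 Δ3=0100 | 3Δ
t=7: Δ0=0100 Δ1=0000 | 1Δ
t=8: Δ0=0000 Δ1=0100 Δ2=0110 Δ3=1110 | 3Δ
t=9: Δ0=1110 Δ1=1010 | 1Δ
t=10: Δ0=1010 Δ1=1110 Δ2=1100 Δ3=0100 | 3Δ
t=11: Δ0=0100 Δ1=0000 | 1Δ

0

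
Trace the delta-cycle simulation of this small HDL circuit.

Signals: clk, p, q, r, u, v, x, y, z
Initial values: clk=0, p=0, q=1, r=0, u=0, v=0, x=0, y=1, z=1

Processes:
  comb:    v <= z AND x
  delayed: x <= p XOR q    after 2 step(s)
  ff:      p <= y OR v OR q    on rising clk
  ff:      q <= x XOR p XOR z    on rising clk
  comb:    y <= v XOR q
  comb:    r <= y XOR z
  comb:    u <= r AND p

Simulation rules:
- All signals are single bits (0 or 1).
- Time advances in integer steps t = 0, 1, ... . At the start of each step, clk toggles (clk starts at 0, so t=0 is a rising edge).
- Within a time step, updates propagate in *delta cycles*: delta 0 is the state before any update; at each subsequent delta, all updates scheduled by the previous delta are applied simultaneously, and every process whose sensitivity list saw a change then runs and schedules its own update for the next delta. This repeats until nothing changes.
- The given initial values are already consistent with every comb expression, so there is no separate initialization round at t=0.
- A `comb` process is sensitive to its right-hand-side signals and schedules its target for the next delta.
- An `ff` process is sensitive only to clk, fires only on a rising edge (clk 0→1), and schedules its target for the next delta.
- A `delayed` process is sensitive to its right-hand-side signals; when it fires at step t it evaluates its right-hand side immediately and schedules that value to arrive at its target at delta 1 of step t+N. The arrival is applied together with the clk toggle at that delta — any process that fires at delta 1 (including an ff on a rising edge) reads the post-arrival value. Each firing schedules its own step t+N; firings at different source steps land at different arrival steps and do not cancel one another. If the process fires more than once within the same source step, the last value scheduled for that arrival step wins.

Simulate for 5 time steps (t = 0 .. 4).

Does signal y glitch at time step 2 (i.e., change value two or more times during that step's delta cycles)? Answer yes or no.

no

[bits: p,q,r,clk,z,v,y,x,u]
t=0: Δ0=010010100 Δ1=010110100 Δ2=110110100 | 2Δ
t=1: Δ0=110110100 Δ1=110010100 | 1Δ
t=2: Δ0=110010100 Δ1=110110100 Δ2=100110100 Δ3=100110000 Δ4=101110000 Δ5=101110001 | 5Δ
t=3: Δ0=101110001 Δ1=101010001 | 1Δ
t=4: Δ0=101010001 Δ1=101110011 Δ2=011111011 Δ3=011111010 | 3Δ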